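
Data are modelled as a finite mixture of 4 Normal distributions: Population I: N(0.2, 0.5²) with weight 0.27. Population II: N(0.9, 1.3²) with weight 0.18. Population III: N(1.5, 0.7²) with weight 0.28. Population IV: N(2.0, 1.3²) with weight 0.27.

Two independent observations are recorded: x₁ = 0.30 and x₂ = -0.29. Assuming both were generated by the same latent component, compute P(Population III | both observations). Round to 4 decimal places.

By Bayes' theorem, P(k | x) = π_k f_k(x) / Σ_j π_j f_j(x).
Since both observations come from the same component, the likelihood for component k is f_k(x₁)·f_k(x₂).
  p_I = [(1/(0.5·√(2π)))·exp(−(0.30−0.2)²/(2·0.5²)) = 0.797885·exp(-0.02000) = 0.782085] × [0.493619] = 0.386052
  p_II = [(1/(1.3·√(2π)))·exp(−(0.30−0.9)²/(2·1.3²)) = 0.306879·exp(-0.10651) = 0.275874] × [0.201843] = 0.0556831
  p_III = [(1/(0.7·√(2π)))·exp(−(0.30−1.5)²/(2·0.7²)) = 0.569918·exp(-1.46939) = 0.131119] × [0.0216716] = 0.00284155
  p_IV = [(1/(1.3·√(2π)))·exp(−(0.30−2.0)²/(2·1.3²)) = 0.306879·exp(-0.85503) = 0.130506] × [0.0650362] = 0.00848764
Weight by the priors:
  π_I·p_I = 0.27 × 0.386052 = 0.104234
  π_II·p_II = 0.18 × 0.0556831 = 0.010023
  π_III·p_III = 0.28 × 0.00284155 = 0.000795635
  π_IV·p_IV = 0.27 × 0.00848764 = 0.00229166
Normaliser: 0.104234 + 0.010023 + 0.000795635 + 0.00229166 = 0.117344
So the posterior for Population III is 0.000795635 / 0.117344 ≈ 0.0068.

0.0068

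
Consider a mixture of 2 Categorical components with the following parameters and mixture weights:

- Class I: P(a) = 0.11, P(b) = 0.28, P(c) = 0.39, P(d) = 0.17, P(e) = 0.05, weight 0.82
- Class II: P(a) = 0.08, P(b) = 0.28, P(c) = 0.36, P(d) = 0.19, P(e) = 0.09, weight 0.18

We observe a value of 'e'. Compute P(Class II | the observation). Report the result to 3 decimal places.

By Bayes' theorem, P(k | x) = π_k f_k(x) / Σ_j π_j f_j(x).
Component likelihoods at x = 'e':
  f_I = P(e | comp) = 0.05
  f_II = P(e | comp) = 0.09
Weight by the priors:
  π_I·f_I = 0.82 × 0.05 = 0.041
  π_II·f_II = 0.18 × 0.09 = 0.0162
Denominator: 0.041 + 0.0162 = 0.0572
So the posterior for Class II is 0.0162 / 0.0572 ≈ 0.283.

0.283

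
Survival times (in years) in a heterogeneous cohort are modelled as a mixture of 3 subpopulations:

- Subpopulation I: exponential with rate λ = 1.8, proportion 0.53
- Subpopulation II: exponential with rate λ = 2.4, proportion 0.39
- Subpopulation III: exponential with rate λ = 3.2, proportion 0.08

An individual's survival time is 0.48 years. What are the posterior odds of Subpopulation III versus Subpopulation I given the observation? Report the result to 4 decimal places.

0.1370

Posterior odds = (π_i f_i(x)) / (π_j f_j(x)); the normalising sum cancels.
Exponential densities:
  L_I = 0.758651
  L_II = 0.75841
  L_III = 0.688769
Odds = (0.08/0.53) × (0.688769/0.758651) = 0.150943 × 0.907887 ≈ 0.1370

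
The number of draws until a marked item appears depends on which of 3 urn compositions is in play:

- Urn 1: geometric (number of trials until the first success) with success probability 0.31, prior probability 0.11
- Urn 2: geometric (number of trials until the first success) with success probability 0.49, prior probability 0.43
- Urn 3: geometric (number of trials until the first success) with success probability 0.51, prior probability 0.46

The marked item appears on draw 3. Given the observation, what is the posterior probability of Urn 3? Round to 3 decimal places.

The responsibility of component k is P(Z=k) f_k(x) divided by Σ_j P(Z=j) f_j(x).
Component likelihoods at x = 3:
  p_1 = 0.147591
  p_2 = 0.127449
  p_3 = 0.122451
Multiply by the mixture weights:
  P(Z=1)·p_1 = 0.11 × 0.147591 = 0.016235
  P(Z=2)·p_2 = 0.43 × 0.127449 = 0.0548031
  P(Z=3)·p_3 = 0.46 × 0.122451 = 0.0563275
Sum: 0.016235 + 0.0548031 + 0.0563275 = 0.127366
P(Urn 3 | x) ≈ 0.442

0.442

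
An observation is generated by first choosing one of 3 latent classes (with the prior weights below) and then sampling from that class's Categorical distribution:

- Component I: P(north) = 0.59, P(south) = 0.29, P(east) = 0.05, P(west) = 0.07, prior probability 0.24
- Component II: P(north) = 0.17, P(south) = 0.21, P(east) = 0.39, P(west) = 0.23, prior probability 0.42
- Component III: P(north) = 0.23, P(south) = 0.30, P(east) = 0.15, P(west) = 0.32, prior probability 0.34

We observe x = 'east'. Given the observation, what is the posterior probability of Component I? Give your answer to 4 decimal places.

P(component k | x) = P(Z=k)·f_k(x) / marginal(x), where marginal(x) = Σ_j P(Z=j)·f_j(x).
Categorical probabilities:
  f_I = P(east | comp) = 0.05
  f_II = P(east | comp) = 0.39
  f_III = P(east | comp) = 0.15
Weight by the priors:
  P(Z=I)·f_I = 0.24 × 0.05 = 0.012
  P(Z=II)·f_II = 0.42 × 0.39 = 0.1638
  P(Z=III)·f_III = 0.34 × 0.15 = 0.051
Normaliser: 0.012 + 0.1638 + 0.051 = 0.2268
P(Component I | 'east') ≈ 0.0529

0.0529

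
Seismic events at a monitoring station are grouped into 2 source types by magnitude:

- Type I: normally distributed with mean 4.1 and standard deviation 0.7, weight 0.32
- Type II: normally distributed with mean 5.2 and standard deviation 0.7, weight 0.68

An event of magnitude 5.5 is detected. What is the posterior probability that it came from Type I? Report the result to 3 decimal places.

0.065

By Bayes' theorem, P(k | x) = w_k f_k(x) / Σ_j w_j f_j(x).
Component likelihoods at x = 5.5:
  L_I = 0.07713
  L_II = 0.51991
Weight by the priors:
  w_I·L_I = 0.32 × 0.07713 = 0.0246816
  w_II·L_II = 0.68 × 0.51991 = 0.353539
Evidence: 0.0246816 + 0.353539 = 0.37822
So the posterior for Type I is 0.0246816 / 0.37822 ≈ 0.065.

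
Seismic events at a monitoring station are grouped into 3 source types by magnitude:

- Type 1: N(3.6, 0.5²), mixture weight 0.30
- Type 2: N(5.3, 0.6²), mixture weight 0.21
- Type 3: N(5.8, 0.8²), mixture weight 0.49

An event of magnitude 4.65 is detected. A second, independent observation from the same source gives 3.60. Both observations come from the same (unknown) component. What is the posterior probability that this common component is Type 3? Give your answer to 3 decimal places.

By Bayes' theorem, P(k | x) = π_k f_k(x) / Σ_j π_j f_j(x).
Since both observations come from the same component, the likelihood for component k is f_k(x₁)·f_k(x₂).
  f_1 = [0.0879672] × [0.797885] = 0.0701877
  f_2 = [0.369754] × [0.0120102] = 0.0044408
  f_3 = [0.177462] × [0.011367] = 0.0020172
Multiply by the mixture weights:
  π_1·f_1 = 0.30 × 0.0701877 = 0.0210563
  π_2·f_2 = 0.21 × 0.0044408 = 0.000932568
  π_3·f_3 = 0.49 × 0.0020172 = 0.00098843
Marginal: 0.0210563 + 0.000932568 + 0.00098843 = 0.0229773
Responsibility of Type 3: 0.00098843 / 0.0229773 ≈ 0.043

0.043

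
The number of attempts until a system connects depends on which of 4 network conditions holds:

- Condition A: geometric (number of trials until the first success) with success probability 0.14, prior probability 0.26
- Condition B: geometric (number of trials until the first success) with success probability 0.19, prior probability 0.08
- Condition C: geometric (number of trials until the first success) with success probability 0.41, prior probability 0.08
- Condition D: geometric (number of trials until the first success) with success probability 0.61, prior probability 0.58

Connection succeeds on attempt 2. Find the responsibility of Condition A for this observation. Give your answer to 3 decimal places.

Posterior ∝ prior × likelihood, so P(k | x) ∝ π_k f_k(x); normalise over all components.
Geometric probabilities:
  L_A = 0.1204
  L_B = 0.1539
  L_C = 0.2419
  L_D = 0.2379
Unnormalised posteriors:
  π_A·L_A = 0.26 × 0.1204 = 0.031304
  π_B·L_B = 0.08 × 0.1539 = 0.012312
  π_C·L_C = 0.08 × 0.2419 = 0.019352
  π_D·L_D = 0.58 × 0.2379 = 0.137982
Marginal: 0.031304 + 0.012312 + 0.019352 + 0.137982 = 0.20095
P(Condition A | 2) ≈ 0.156

0.156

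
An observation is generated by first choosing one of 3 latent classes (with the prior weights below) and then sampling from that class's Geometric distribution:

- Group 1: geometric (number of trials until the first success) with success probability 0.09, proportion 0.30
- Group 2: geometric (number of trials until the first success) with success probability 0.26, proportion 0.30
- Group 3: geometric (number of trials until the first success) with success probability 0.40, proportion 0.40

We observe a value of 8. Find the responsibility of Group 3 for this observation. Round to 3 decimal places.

The responsibility of component k is w_k f_k(x) divided by Σ_j w_j f_j(x).
Geometric probabilities:
  p_1 = 0.09·(1−0.09)^7 = 0.09·0.516761 = 0.0465085
  p_2 = 0.26·(1−0.26)^7 = 0.26·0.121513 = 0.0315933
  p_3 = 0.40·(1−0.40)^7 = 0.40·0.0279936 = 0.0111974
Unnormalised posteriors:
  w_1·p_1 = 0.30 × 0.0465085 = 0.0139525
  w_2·p_2 = 0.30 × 0.0315933 = 0.009478
  w_3·p_3 = 0.40 × 0.0111974 = 0.00447898
Marginal: 0.0139525 + 0.009478 + 0.00447898 = 0.0279095
Responsibility of Group 3: 0.00447898 / 0.0279095 ≈ 0.160

0.160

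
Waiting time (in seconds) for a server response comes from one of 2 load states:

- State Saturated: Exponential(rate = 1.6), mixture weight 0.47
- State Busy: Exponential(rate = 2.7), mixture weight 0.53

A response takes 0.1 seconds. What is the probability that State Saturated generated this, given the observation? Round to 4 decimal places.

By Bayes' theorem, P(k | x) = π_k f_k(x) / Σ_j π_j f_j(x).
Evaluate each component's likelihood at the observed value:
  f_Saturated = 1.6·e^(−1.6·0.1) = 1.6·e^(−0.1600) = 1.36343
  f_Busy = 2.7·e^(−2.7·0.1) = 2.7·e^(−0.2700) = 2.06112
Multiply by the mixture weights:
  π_Saturated·f_Saturated = 0.47 × 1.36343 = 0.640812
  π_Busy·f_Busy = 0.53 × 2.06112 = 1.0924
Denominator: 0.640812 + 1.0924 = 1.73321
Responsibility of State Saturated: 0.640812 / 1.73321 ≈ 0.3697

0.3697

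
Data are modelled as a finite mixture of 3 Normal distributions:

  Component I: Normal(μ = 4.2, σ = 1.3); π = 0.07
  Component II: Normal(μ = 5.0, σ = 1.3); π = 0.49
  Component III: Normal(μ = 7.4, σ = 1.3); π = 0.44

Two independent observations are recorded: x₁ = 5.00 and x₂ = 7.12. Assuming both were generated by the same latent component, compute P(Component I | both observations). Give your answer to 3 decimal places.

Posterior ∝ prior × likelihood, so P(k | x) ∝ w_k f_k(x); normalise over all components.
Since both observations come from the same component, the likelihood for component k is f_k(x₁)·f_k(x₂).
  p_I = [(1/(1.3·√(2π)))·exp(−(5.00−4.2)²/(2·1.3²)) = 0.306879·exp(-0.18935) = 0.253941] × [0.0246271] = 0.00625385
  p_II = [(1/(1.3·√(2π)))·exp(−(5.00−5.0)²/(2·1.3²)) = 0.306879·exp(-0.00000) = 0.306879] × [0.0811864] = 0.0249144
  p_III = [(1/(1.3·√(2π)))·exp(−(5.00−7.4)²/(2·1.3²)) = 0.306879·exp(-1.70414) = 0.05583] × [0.299842] = 0.0167402
Multiply by the mixture weights:
  w_I·p_I = 0.07 × 0.00625385 = 0.000437769
  w_II·p_II = 0.49 × 0.0249144 = 0.0122081
  w_III·p_III = 0.44 × 0.0167402 = 0.00736568
Denominator: 0.000437769 + 0.0122081 + 0.00736568 = 0.0200115
So the posterior for Component I is 0.000437769 / 0.0200115 ≈ 0.022.

0.022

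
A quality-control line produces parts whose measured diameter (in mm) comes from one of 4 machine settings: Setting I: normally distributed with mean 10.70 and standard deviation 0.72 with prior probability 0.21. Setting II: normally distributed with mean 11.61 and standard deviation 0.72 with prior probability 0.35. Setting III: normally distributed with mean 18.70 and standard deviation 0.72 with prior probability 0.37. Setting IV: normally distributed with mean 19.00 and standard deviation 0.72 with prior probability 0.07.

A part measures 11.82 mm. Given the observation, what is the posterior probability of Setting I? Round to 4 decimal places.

Apply Bayes' rule: the posterior for each component is proportional to its prior times its likelihood at x.
Component likelihoods at x = 11.82 mm:
  f_I = (1/(0.72·√(2π)))·exp(−(11.82−10.70)²/(2·0.72²)) = 0.554087·exp(-1.20988) = 0.165247
  f_II = (1/(0.72·√(2π)))·exp(−(11.82−11.61)²/(2·0.72²)) = 0.554087·exp(-0.04253) = 0.531013
  f_III = (1/(0.72·√(2π)))·exp(−(11.82−18.70)²/(2·0.72²)) = 0.554087·exp(-45.65432) = 8.24438e-21
  f_IV = (1/(0.72·√(2π)))·exp(−(11.82−19.00)²/(2·0.72²)) = 0.554087·exp(-49.72261) = 1.41034e-22
Prior × likelihood for each component:
  π_I·f_I = 0.21 × 0.165247 = 0.034702
  π_II·f_II = 0.35 × 0.531013 = 0.185854
  π_III·f_III = 0.37 × 8.24438e-21 = 3.05042e-21
  π_IV·f_IV = 0.07 × 1.41034e-22 = 9.87237e-24
Sum: 0.034702 + 0.185854 + 3.05042e-21 + 9.87237e-24 = 0.220556
P(Setting I | 11.82 mm) ≈ 0.1573

0.1573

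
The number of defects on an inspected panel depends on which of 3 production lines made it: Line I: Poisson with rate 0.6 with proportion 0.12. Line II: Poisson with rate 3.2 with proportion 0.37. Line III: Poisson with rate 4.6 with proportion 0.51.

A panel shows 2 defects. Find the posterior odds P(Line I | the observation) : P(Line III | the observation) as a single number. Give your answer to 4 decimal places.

Since P(k|x) ∝ w_k f_k(x), the posterior odds are w_i f_i(x) / (w_j f_j(x)).
Evaluate each component's likelihood at the observed value:
  f_I = 0.0987861
  f_II = 0.208702
  f_III = 0.106348
0.0118543 / 0.0542377 ≈ 0.2186

0.2186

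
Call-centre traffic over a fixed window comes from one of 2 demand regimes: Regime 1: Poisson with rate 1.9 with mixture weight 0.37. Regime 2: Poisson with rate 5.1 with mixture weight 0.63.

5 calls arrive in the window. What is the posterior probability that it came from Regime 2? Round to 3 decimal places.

By Bayes' theorem, P(k | x) = π_k f_k(x) / Σ_j π_j f_j(x).
Poisson probabilities:
  p_1 = e^(−1.9)·1.9^5/5! = 0.0308622
  p_2 = e^(−5.1)·5.1^5/5! = 0.175294
Prior × likelihood for each component:
  π_1·p_1 = 0.37 × 0.0308622 = 0.011419
  π_2·p_2 = 0.63 × 0.175294 = 0.110435
Denominator: 0.011419 + 0.110435 = 0.121854
P(Regime 2 | the observation) = 0.110435 / 0.121854 ≈ 0.906

0.906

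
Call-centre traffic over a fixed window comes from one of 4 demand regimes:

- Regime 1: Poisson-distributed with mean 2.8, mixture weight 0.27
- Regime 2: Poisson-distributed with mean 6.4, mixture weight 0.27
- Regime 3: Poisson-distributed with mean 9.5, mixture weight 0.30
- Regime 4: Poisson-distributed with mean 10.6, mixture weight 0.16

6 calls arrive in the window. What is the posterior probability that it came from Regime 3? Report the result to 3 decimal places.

0.271

P(component k | x) = π_k·f_k(x) / marginal(x), where marginal(x) = Σ_j π_j·f_j(x).
Poisson probabilities:
  L_1 = e^(−2.8)·2.8^6/6! = 0.0406997
  L_2 = e^(−6.4)·6.4^6/6! = 0.158585
  L_3 = e^(−9.5)·9.5^6/6! = 0.0764208
  L_4 = e^(−10.6)·10.6^6/6! = 0.0490887
Weight by the priors:
  π_1·L_1 = 0.27 × 0.0406997 = 0.0109889
  π_2·L_2 = 0.27 × 0.158585 = 0.042818
  π_3·L_3 = 0.30 × 0.0764208 = 0.0229262
  π_4·L_4 = 0.16 × 0.0490887 = 0.00785419
Evidence: 0.0109889 + 0.042818 + 0.0229262 + 0.00785419 = 0.0845873
P(Regime 3 | the observation) = 0.0229262 / 0.0845873 ≈ 0.271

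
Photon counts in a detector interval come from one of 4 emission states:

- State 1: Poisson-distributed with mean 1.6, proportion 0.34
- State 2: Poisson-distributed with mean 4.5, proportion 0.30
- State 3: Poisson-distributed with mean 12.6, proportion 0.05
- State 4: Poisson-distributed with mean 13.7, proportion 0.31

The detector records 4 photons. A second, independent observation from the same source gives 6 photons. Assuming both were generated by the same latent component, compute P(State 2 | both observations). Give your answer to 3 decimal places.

The responsibility of component k is π_k f_k(x) divided by Σ_j π_j f_j(x).
Since both observations come from the same component, the likelihood for component k is f_k(x₁)·f_k(x₂).
  L_1 = [0.0551312] × [0.00470453] = 0.000259366
  L_2 = [0.189808] × [0.12812] = 0.0243182
  L_3 = [0.00354128] × [0.0187405] = 6.63653e-05
  L_4 = [0.00164754] × [0.0103076] = 1.69822e-05
Unnormalised posteriors:
  π_1·L_1 = 0.34 × 0.000259366 = 8.81846e-05
  π_2·L_2 = 0.30 × 0.0243182 = 0.00729545
  π_3·L_3 = 0.05 × 6.63653e-05 = 3.31826e-06
  π_4·L_4 = 0.31 × 1.69822e-05 = 5.26447e-06
Marginal: 8.81846e-05 + 0.00729545 + 3.31826e-06 + 5.26447e-06 = 0.00739222
P(State 2 | data) ≈ 0.987

0.987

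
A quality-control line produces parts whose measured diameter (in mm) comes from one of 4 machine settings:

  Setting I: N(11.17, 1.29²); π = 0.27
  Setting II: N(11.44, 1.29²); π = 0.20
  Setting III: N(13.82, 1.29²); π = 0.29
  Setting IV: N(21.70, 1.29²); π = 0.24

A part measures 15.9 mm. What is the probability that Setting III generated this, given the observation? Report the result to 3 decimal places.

Posterior ∝ prior × likelihood, so P(k | x) ∝ P(Z=k) f_k(x); normalise over all components.
Evaluate each component's likelihood at the observed value:
  f_I = 0.000372303
  f_II = 0.000784656
  f_III = 0.0842891
  f_IV = 1.26084e-05
Multiply by the mixture weights:
  P(Z=I)·f_I = 0.27 × 0.000372303 = 0.000100522
  P(Z=II)·f_II = 0.20 × 0.000784656 = 0.000156931
  P(Z=III)·f_III = 0.29 × 0.0842891 = 0.0244438
  P(Z=IV)·f_IV = 0.24 × 1.26084e-05 = 3.02602e-06
Marginal: 0.000100522 + 0.000156931 + 0.0244438 + 3.02602e-06 = 0.0247043
Responsibility of Setting III: 0.0244438 / 0.0247043 ≈ 0.989

0.989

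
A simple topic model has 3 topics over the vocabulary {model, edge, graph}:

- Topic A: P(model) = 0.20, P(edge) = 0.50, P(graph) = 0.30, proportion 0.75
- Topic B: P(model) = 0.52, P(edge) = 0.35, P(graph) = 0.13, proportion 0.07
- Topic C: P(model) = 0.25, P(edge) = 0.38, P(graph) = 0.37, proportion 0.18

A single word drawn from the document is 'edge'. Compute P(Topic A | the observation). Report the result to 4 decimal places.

0.8015

Posterior ∝ prior × likelihood, so P(k | x) ∝ π_k f_k(x); normalise over all components.
Evaluate each component's likelihood at the observed value:
  L_A = 0.5
  L_B = 0.35
  L_C = 0.38
Weight by the priors:
  π_A·L_A = 0.75 × 0.5 = 0.375
  π_B·L_B = 0.07 × 0.35 = 0.0245
  π_C·L_C = 0.18 × 0.38 = 0.0684
Normaliser: 0.375 + 0.0245 + 0.0684 = 0.4679
So the posterior for Topic A is 0.375 / 0.4679 ≈ 0.8015.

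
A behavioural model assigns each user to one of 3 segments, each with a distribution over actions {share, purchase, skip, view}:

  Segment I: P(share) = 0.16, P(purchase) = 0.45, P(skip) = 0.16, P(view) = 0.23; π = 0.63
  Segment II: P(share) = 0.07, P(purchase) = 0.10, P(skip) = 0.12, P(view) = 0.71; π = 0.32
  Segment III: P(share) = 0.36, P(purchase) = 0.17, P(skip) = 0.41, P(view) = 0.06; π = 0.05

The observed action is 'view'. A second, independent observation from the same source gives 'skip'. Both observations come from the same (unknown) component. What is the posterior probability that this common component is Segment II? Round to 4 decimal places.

By Bayes' theorem, P(k | x) = π_k f_k(x) / Σ_j π_j f_j(x).
Since both observations come from the same component, the likelihood for component k is f_k(x₁)·f_k(x₂).
  L_I = [P(view | comp) = 0.23] × [0.16] = 0.0368
  L_II = [P(view | comp) = 0.71] × [0.12] = 0.0852
  L_III = [P(view | comp) = 0.06] × [0.41] = 0.0246
Multiply by the mixture weights:
  π_I·L_I = 0.63 × 0.0368 = 0.023184
  π_II·L_II = 0.32 × 0.0852 = 0.027264
  π_III·L_III = 0.05 × 0.0246 = 0.00123
Sum: 0.023184 + 0.027264 + 0.00123 = 0.051678
P(Segment II | x₁, x₂) ≈ 0.5276

0.5276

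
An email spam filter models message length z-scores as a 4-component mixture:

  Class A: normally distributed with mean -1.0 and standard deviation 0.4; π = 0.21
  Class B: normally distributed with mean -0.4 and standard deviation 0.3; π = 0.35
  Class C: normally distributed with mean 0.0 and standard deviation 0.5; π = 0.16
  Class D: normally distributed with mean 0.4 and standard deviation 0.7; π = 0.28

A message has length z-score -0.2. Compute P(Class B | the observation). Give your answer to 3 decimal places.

0.592

P(component k | x) = π_k·f_k(x) / marginal(x), where marginal(x) = Σ_j π_j·f_j(x).
Component likelihoods at x = -0.2:
  f_A = (1/(0.4·√(2π)))·exp(−(-0.2−-1.0)²/(2·0.4²)) = 0.997356·exp(-2.00000) = 0.134977
  f_B = (1/(0.3·√(2π)))·exp(−(-0.2−-0.4)²/(2·0.3²)) = 1.329808·exp(-0.22222) = 1.06483
  f_C = (1/(0.5·√(2π)))·exp(−(-0.2−0.0)²/(2·0.5²)) = 0.797885·exp(-0.08000) = 0.73654
  f_D = (1/(0.7·√(2π)))·exp(−(-0.2−0.4)²/(2·0.7²)) = 0.569918·exp(-0.36735) = 0.394707
Unnormalised posteriors:
  π_A·f_A = 0.21 × 0.134977 = 0.0283453
  π_B·f_B = 0.35 × 1.06483 = 0.372689
  π_C·f_C = 0.16 × 0.73654 = 0.117846
  π_D·f_D = 0.28 × 0.394707 = 0.110518
Marginal: 0.0283453 + 0.372689 + 0.117846 + 0.110518 = 0.629399
So the posterior for Class B is 0.372689 / 0.629399 ≈ 0.592.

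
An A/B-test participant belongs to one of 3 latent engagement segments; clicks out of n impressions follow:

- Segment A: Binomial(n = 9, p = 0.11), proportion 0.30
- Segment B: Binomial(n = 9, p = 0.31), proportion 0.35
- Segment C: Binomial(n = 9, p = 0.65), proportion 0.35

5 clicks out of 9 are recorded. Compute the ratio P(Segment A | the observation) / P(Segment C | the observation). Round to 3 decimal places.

Only the two components matter; the odds are (π_i f_i(x)) / (π_j f_j(x)).
Component likelihoods at x = 5 clicks out of 9:
  p_A = C(9,5)·0.11^5·0.89^4 = 126·1.61051e-05·0.627422 = 0.00127319
  p_B = C(9,5)·0.31^5·0.69^4 = 126·0.00286292·0.226671 = 0.0817665
  p_C = C(9,5)·0.65^5·0.35^4 = 126·0.116029·0.0150062 = 0.219386
Odds = (0.30/0.35) × (0.00127319/0.219386) = 0.857143 × 0.00580343 ≈ 0.005

0.005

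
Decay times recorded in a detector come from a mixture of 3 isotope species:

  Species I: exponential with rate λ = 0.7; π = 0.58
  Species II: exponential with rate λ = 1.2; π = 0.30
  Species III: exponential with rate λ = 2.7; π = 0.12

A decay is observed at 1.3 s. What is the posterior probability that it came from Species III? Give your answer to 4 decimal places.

P(component k | x) = π_k·f_k(x) / marginal(x), where marginal(x) = Σ_j π_j·f_j(x).
Component likelihoods at x = 1.3 s:
  L_I = 0.7·e^(−0.7·1.3) = 0.7·e^(−0.9100) = 0.281767
  L_II = 1.2·e^(−1.2·1.3) = 1.2·e^(−1.5600) = 0.252163
  L_III = 2.7·e^(−2.7·1.3) = 2.7·e^(−3.5100) = 0.0807217
Weight by the priors:
  π_I·L_I = 0.58 × 0.281767 = 0.163425
  π_II·L_II = 0.30 × 0.252163 = 0.075649
  π_III·L_III = 0.12 × 0.0807217 = 0.0096866
Denominator: 0.163425 + 0.075649 + 0.0096866 = 0.24876
P(Species III | 1.3 s) = 0.0096866 / 0.24876 ≈ 0.0389

0.0389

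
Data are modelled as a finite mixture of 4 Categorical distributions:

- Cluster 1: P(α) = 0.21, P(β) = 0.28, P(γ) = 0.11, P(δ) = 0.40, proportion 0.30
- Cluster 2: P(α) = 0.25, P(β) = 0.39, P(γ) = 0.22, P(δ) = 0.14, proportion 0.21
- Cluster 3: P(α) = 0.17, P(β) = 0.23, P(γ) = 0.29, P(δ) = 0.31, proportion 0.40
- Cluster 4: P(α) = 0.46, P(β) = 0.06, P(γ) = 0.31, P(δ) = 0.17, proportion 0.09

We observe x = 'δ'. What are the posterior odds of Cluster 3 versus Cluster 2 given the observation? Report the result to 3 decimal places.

4.218

Posterior odds = (π_i f_i(x)) / (π_j f_j(x)); the normalising sum cancels.
Categorical probabilities:
  p_1 = P(δ | comp) = 0.40
  p_2 = P(δ | comp) = 0.14
  p_3 = P(δ | comp) = 0.31
  p_4 = P(δ | comp) = 0.17
Posterior odds = (π_3·p_3) / (π_2·p_2) = (0.40·0.31) / (0.21·0.14) = 0.124 / 0.0294 ≈ 4.218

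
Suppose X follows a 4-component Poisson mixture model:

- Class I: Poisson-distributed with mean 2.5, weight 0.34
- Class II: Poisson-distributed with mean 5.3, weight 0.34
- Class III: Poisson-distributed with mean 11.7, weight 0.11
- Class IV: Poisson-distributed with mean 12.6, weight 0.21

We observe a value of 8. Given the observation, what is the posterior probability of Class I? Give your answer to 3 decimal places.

Posterior ∝ prior × likelihood, so P(k | x) ∝ P(Z=k) f_k(x); normalise over all components.
Poisson probabilities:
  L_I = e^(−2.5)·2.5^8/8! = 0.00310644
  L_II = e^(−5.3)·5.3^8/8! = 0.0770772
  L_III = e^(−11.7)·11.7^8/8! = 0.0722306
  L_IV = e^(−12.6)·12.6^8/8! = 0.0531292
Unnormalised posteriors:
  P(Z=I)·L_I = 0.34 × 0.00310644 = 0.00105619
  P(Z=II)·L_II = 0.34 × 0.0770772 = 0.0262062
  P(Z=III)·L_III = 0.11 × 0.0722306 = 0.00794536
  P(Z=IV)·L_IV = 0.21 × 0.0531292 = 0.0111571
Marginal: 0.00105619 + 0.0262062 + 0.00794536 + 0.0111571 = 0.0463649
So the posterior for Class I is 0.00105619 / 0.0463649 ≈ 0.023.

0.023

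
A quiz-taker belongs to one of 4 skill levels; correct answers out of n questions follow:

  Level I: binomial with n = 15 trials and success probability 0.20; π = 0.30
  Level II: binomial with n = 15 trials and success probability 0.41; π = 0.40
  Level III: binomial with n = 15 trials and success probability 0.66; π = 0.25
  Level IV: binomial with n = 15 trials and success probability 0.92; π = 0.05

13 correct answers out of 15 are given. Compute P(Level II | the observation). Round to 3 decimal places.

0.005

Posterior ∝ prior × likelihood, so P(k | x) ∝ π_k f_k(x); normalise over all components.
Binomial probabilities:
  p_I = 5.50502e-08
  p_II = 0.00033813
  p_III = 0.0547291
  p_IV = 0.227306
Unnormalised posteriors:
  π_I·p_I = 0.30 × 5.50502e-08 = 1.65151e-08
  π_II·p_II = 0.40 × 0.00033813 = 0.000135252
  π_III·p_III = 0.25 × 0.0547291 = 0.0136823
  π_IV·p_IV = 0.05 × 0.227306 = 0.0113653
Normaliser: 1.65151e-08 + 0.000135252 + 0.0136823 + 0.0113653 = 0.0251828
P(Level II | x) = 0.000135252 / 0.0251828 ≈ 0.005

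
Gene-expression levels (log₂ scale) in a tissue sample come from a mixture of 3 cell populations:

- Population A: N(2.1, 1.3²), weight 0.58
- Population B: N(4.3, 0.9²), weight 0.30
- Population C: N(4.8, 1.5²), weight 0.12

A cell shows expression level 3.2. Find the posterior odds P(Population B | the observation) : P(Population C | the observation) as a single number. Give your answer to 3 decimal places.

3.487

The posterior odds equal the prior odds times the likelihood ratio: (π_i/π_j)·(f_i(x)/f_j(x)).
Normal densities:
  L_A = 0.214533
  L_B = 0.210033
  L_C = 0.150575
Odds = (0.30/0.12) × (0.210033/0.150575) = 2.5 × 1.39487 ≈ 3.487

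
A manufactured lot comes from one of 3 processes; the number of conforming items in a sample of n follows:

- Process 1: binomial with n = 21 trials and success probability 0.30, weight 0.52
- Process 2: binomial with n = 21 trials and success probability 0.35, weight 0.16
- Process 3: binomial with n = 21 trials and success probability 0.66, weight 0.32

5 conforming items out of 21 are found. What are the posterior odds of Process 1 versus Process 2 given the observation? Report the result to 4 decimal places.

Only the two components matter; the odds are (π_i f_i(x)) / (π_j f_j(x)).
Component likelihoods at x = 5 conforming items out of 21:
  L_1 = 0.16433
  L_2 = 0.108517
  L_3 = 8.12691e-05
Posterior odds = (π_1·L_1) / (π_2·L_2) = (0.52·0.16433) / (0.16·0.108517) = 0.0854518 / 0.0173627 ≈ 4.9216

4.9216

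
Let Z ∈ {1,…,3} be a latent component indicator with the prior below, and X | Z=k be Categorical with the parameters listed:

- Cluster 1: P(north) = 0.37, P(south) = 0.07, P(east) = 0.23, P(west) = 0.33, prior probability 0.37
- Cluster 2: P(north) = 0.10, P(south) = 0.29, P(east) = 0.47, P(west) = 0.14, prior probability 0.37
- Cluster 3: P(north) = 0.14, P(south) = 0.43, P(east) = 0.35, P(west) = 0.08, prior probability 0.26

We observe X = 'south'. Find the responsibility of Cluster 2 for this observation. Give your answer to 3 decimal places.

Apply Bayes' rule: the posterior for each component is proportional to its prior times its likelihood at x.
Component likelihoods at x = 'south':
  L_1 = P(south | comp) = 0.07
  L_2 = P(south | comp) = 0.29
  L_3 = P(south | comp) = 0.43
Unnormalised posteriors:
  P(Z=1)·L_1 = 0.37 × 0.07 = 0.0259
  P(Z=2)·L_2 = 0.37 × 0.29 = 0.1073
  P(Z=3)·L_3 = 0.26 × 0.43 = 0.1118
Marginal: 0.0259 + 0.1073 + 0.1118 = 0.245
P(Cluster 2 | the observation) = 0.1073 / 0.245 ≈ 0.438

0.438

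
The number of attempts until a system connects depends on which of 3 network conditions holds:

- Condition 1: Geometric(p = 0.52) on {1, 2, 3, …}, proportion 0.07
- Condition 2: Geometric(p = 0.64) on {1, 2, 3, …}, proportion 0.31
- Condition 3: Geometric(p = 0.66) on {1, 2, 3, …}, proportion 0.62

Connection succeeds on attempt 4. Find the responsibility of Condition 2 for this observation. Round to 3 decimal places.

0.315

Posterior ∝ prior × likelihood, so P(k | x) ∝ π_k f_k(x); normalise over all components.
Evaluate each component's likelihood at the observed value:
  p_1 = 0.0575078
  p_2 = 0.0298598
  p_3 = 0.0259406
Weight by the priors:
  π_1·p_1 = 0.07 × 0.0575078 = 0.00402555
  π_2·p_2 = 0.31 × 0.0298598 = 0.00925655
  π_3·p_3 = 0.62 × 0.0259406 = 0.0160832
Normaliser: 0.00402555 + 0.00925655 + 0.0160832 = 0.0293653
P(Condition 2 | x) = 0.00925655 / 0.0293653 ≈ 0.315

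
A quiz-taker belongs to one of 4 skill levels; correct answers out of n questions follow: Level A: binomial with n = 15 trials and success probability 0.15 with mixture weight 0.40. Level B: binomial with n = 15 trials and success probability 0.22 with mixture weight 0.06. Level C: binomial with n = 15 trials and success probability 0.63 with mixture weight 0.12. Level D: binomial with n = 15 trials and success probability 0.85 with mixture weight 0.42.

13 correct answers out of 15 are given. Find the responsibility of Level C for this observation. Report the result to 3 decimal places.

0.034

Posterior ∝ prior × likelihood, so P(k | x) ∝ w_k f_k(x); normalise over all components.
Evaluate each component's likelihood at the observed value:
  p_A = 1.47643e-09
  p_B = 1.80665e-07
  p_C = 0.0354014
  p_D = 0.285639
Unnormalised posteriors:
  w_A·p_A = 0.40 × 1.47643e-09 = 5.90573e-10
  w_B·p_B = 0.06 × 1.80665e-07 = 1.08399e-08
  w_C·p_C = 0.12 × 0.0354014 = 0.00424816
  w_D·p_D = 0.42 × 0.285639 = 0.119968
Evidence: 5.90573e-10 + 1.08399e-08 + 0.00424816 + 0.119968 = 0.124217
P(Level C | x) ≈ 0.034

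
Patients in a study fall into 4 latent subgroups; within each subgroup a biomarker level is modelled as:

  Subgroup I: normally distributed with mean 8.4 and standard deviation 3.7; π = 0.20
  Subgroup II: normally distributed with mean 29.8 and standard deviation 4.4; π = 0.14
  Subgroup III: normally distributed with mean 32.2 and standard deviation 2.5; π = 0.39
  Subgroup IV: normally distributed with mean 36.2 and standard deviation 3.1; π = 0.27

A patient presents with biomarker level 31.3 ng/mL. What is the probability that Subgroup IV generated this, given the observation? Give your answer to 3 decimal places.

0.124

Apply Bayes' rule: the posterior for each component is proportional to its prior times its likelihood at x.
Evaluate each component's likelihood at the observed value:
  p_I = 5.18385e-10
  p_II = 0.0855501
  p_III = 0.149564
  p_IV = 0.0368994
Unnormalised posteriors:
  P(Z=I)·p_I = 0.20 × 5.18385e-10 = 1.03677e-10
  P(Z=II)·p_II = 0.14 × 0.0855501 = 0.011977
  P(Z=III)·p_III = 0.39 × 0.149564 = 0.0583301
  P(Z=IV)·p_IV = 0.27 × 0.0368994 = 0.00996284
Normaliser: 1.03677e-10 + 0.011977 + 0.0583301 + 0.00996284 = 0.0802699
Responsibility of Subgroup IV: 0.00996284 / 0.0802699 ≈ 0.124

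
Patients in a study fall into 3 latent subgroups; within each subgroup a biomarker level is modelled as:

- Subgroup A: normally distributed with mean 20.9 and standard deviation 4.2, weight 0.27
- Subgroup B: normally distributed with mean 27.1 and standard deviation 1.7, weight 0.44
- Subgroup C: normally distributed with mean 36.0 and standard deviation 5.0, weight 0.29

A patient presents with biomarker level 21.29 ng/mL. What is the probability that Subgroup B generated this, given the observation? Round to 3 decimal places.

0.011

Apply Bayes' rule: the posterior for each component is proportional to its prior times its likelihood at x.
Component likelihoods at x = 21.29 ng/mL:
  f_A = (1/(4.2·√(2π)))·exp(−(21.29−20.9)²/(2·4.2²)) = 0.094986·exp(-0.00431) = 0.0945776
  f_B = (1/(1.7·√(2π)))·exp(−(21.29−27.1)²/(2·1.7²)) = 0.234672·exp(-5.84016) = 0.000682517
  f_C = (1/(5.0·√(2π)))·exp(−(21.29−36.0)²/(2·5.0²)) = 0.079788·exp(-4.32768) = 0.00105306
Prior × likelihood for each component:
  w_A·f_A = 0.27 × 0.0945776 = 0.025536
  w_B·f_B = 0.44 × 0.000682517 = 0.000300308
  w_C·f_C = 0.29 × 0.00105306 = 0.000305386
Sum: 0.025536 + 0.000300308 + 0.000305386 = 0.0261417
P(Subgroup B | the observation) = 0.000300308 / 0.0261417 ≈ 0.011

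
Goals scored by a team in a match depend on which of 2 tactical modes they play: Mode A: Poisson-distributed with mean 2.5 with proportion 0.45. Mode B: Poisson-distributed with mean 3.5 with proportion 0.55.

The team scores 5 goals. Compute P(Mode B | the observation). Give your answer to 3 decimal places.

P(component k | x) = w_k·f_k(x) / marginal(x), where marginal(x) = Σ_j w_j·f_j(x).
Component likelihoods at x = 5 goals:
  p_A = 0.0668009
  p_B = 0.132169
Prior × likelihood for each component:
  w_A·p_A = 0.45 × 0.0668009 = 0.0300604
  w_B·p_B = 0.55 × 0.132169 = 0.0726927
Marginal: 0.0300604 + 0.0726927 = 0.102753
P(Mode B | 5 goals) ≈ 0.707

0.707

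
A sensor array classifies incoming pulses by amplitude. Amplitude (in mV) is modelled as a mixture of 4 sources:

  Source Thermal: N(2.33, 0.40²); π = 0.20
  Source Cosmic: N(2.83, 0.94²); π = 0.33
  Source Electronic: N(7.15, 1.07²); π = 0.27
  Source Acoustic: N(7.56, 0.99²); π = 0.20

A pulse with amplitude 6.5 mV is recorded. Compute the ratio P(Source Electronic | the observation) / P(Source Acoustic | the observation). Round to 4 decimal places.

Only the two components matter; the odds are (π_i f_i(x)) / (π_j f_j(x)).
Evaluate each component's likelihood at the observed value:
  p_Thermal = (1/(0.40·√(2π)))·exp(−(6.5−2.33)²/(2·0.40²)) = 0.997356·exp(-54.34031) = 2.50699e-24
  p_Cosmic = (1/(0.94·√(2π)))·exp(−(6.5−2.83)²/(2·0.94²)) = 0.424407·exp(-7.62160) = 0.000207855
  p_Electronic = (1/(1.07·√(2π)))·exp(−(6.5−7.15)²/(2·1.07²)) = 0.372843·exp(-0.18451) = 0.310022
  p_Acoustic = (1/(0.99·√(2π)))·exp(−(6.5−7.56)²/(2·0.99²)) = 0.402972·exp(-0.57321) = 0.227161
Odds = (0.27/0.20) × (0.310022/0.227161) = 1.35 × 1.36477 ≈ 1.8424

1.8424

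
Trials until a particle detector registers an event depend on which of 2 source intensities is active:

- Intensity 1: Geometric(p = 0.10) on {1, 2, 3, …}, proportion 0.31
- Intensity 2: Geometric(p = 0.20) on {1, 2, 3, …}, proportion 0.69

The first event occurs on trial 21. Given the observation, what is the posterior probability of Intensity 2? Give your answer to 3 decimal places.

P(component k | x) = π_k·f_k(x) / marginal(x), where marginal(x) = Σ_j π_j·f_j(x).
Component likelihoods at x = 21:
  f_1 = 0.10·(1−0.10)^20 = 0.10·0.121577 = 0.0121577
  f_2 = 0.20·(1−0.20)^20 = 0.20·0.0115292 = 0.00230584
Unnormalised posteriors:
  π_1·f_1 = 0.31 × 0.0121577 = 0.00376888
  π_2·f_2 = 0.69 × 0.00230584 = 0.00159103
Denominator: 0.00376888 + 0.00159103 = 0.00535991
So the posterior for Intensity 2 is 0.00159103 / 0.00535991 ≈ 0.297.

0.297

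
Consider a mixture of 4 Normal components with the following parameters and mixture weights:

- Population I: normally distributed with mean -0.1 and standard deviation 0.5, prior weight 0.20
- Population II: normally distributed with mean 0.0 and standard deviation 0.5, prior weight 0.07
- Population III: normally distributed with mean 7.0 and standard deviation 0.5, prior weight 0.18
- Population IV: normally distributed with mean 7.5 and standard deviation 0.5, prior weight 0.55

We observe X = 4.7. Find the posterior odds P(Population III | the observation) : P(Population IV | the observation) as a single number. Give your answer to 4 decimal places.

Only the two components matter; the odds are (π_i f_i(x)) / (π_j f_j(x)).
Normal densities:
  L_I = (1/(0.5·√(2π)))·exp(−(4.7−-0.1)²/(2·0.5²)) = 0.797885·exp(-46.08000) = 7.75622e-21
  L_II = (1/(0.5·√(2π)))·exp(−(4.7−0.0)²/(2·0.5²)) = 0.797885·exp(-44.18000) = 5.18573e-20
  L_III = (1/(0.5·√(2π)))·exp(−(4.7−7.0)²/(2·0.5²)) = 0.797885·exp(-10.58000) = 2.02817e-05
  L_IV = (1/(0.5·√(2π)))·exp(−(4.7−7.5)²/(2·0.5²)) = 0.797885·exp(-15.68000) = 1.23652e-07
3.65071e-06 / 6.80088e-08 ≈ 53.6799

53.6799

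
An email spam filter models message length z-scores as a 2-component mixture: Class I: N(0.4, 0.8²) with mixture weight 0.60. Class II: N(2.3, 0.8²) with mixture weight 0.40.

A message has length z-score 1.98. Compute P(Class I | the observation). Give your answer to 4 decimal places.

The responsibility of component k is w_k f_k(x) divided by Σ_j w_j f_j(x).
Normal densities:
  f_I = 0.0709268
  f_II = 0.460338
Multiply by the mixture weights:
  w_I·f_I = 0.60 × 0.0709268 = 0.0425561
  w_II·f_II = 0.40 × 0.460338 = 0.184135
Denominator: 0.0425561 + 0.184135 = 0.226691
Responsibility of Class I: 0.0425561 / 0.226691 ≈ 0.1877

0.1877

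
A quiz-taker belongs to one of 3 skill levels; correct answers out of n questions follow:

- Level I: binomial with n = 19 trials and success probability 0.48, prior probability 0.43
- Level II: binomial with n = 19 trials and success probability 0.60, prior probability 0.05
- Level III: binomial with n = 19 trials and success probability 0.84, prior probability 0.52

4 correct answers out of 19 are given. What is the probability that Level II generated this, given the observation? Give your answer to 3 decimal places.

0.006

Posterior ∝ prior × likelihood, so P(k | x) ∝ P(Z=k) f_k(x); normalise over all components.
Evaluate each component's likelihood at the observed value:
  L_I = C(19,4)·0.48^4·0.52^15 = 3876·0.0530842·5.49604e-05 = 0.0113083
  L_II = C(19,4)·0.60^4·0.40^15 = 3876·0.1296·1.07374e-06 = 0.000539372
  L_III = C(19,4)·0.84^4·0.16^15 = 3876·0.497871·1.15292e-12 = 2.22485e-09
Prior × likelihood for each component:
  P(Z=I)·L_I = 0.43 × 0.0113083 = 0.00486259
  P(Z=II)·L_II = 0.05 × 0.000539372 = 2.69686e-05
  P(Z=III)·L_III = 0.52 × 2.22485e-09 = 1.15692e-09
Evidence: 0.00486259 + 2.69686e-05 + 1.15692e-09 = 0.00488956
P(Level II | the observation) ≈ 0.006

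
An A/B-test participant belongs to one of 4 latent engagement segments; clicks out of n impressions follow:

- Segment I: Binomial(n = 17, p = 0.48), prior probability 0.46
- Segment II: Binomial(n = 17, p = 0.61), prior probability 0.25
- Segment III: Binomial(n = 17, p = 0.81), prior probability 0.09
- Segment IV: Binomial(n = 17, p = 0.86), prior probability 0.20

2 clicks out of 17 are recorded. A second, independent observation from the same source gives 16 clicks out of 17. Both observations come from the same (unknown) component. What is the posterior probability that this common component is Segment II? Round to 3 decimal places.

Apply Bayes' rule: the posterior for each component is proportional to its prior times its likelihood at x.
Since both observations come from the same component, the likelihood for component k is f_k(x₁)·f_k(x₂).
  L_I = [C(17,2)·0.48^2·0.52^15 = 136·0.2304·5.49604e-05 = 0.00172215] × [7.0196e-05] = 1.20888e-07
  L_II = [C(17,2)·0.61^2·0.39^15 = 136·0.3721·7.34462e-07 = 3.71679e-05] × [0.00243664] = 9.05646e-08
  L_III = [C(17,2)·0.81^2·0.19^15 = 136·0.6561·1.51811e-11 = 1.35461e-09] × [0.110908] = 1.50237e-10
  L_IV = [C(17,2)·0.86^2·0.14^15 = 136·0.7396·1.55568e-13 = 1.56479e-11] × [0.213085] = 3.33433e-12
Unnormalised posteriors:
  w_I·L_I = 0.46 × 1.20888e-07 = 5.56085e-08
  w_II·L_II = 0.25 × 9.05646e-08 = 2.26412e-08
  w_III·L_III = 0.09 × 1.50237e-10 = 1.35213e-11
  w_IV·L_IV = 0.20 × 3.33433e-12 = 6.66866e-13
Marginal: 5.56085e-08 + 2.26412e-08 + 1.35213e-11 + 6.66866e-13 = 7.82639e-08
Responsibility of Segment II: 2.26412e-08 / 7.82639e-08 ≈ 0.289

0.289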